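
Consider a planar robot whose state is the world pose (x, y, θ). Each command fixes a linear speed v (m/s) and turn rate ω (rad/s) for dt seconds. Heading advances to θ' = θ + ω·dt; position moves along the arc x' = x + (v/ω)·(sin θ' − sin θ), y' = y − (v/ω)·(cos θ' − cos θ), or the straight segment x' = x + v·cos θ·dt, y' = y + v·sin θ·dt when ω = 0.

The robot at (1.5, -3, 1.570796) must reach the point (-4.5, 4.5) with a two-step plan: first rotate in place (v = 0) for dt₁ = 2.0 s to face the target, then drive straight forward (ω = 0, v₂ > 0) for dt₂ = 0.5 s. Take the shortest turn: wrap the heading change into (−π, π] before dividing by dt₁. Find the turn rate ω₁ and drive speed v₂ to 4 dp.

ω₁ = 0.3374, v₂ = 19.2094

heading to target = atan2(4.5−-3, -4.5−1.5) = 2.2455
Δθ = wrap(2.2455 − 1.5708) = 0.6747; ω₁ = Δθ/dt₁ = 0.3374
distance = √((-4.5−1.5)² + (4.5−-3)²) = 9.6047; v₂ = distance/dt₂ = 19.2094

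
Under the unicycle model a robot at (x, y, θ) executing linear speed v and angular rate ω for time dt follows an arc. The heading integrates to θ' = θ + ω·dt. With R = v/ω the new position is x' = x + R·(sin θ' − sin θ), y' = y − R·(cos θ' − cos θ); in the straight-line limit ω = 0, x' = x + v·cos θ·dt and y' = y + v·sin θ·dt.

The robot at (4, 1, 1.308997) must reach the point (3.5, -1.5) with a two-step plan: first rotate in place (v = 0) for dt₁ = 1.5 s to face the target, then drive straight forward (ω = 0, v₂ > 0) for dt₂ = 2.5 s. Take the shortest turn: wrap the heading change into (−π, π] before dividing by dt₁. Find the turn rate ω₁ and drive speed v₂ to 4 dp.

heading to target = atan2(-1.5−1, 3.5−4) = -1.7682
Δθ = wrap(-1.7682 − 1.3090) = -3.0772; ω₁ = Δθ/dt₁ = -2.0515
distance = √((3.5−4)² + (-1.5−1)²) = 2.5495; v₂ = distance/dt₂ = 1.0198

ω₁ = -2.0515, v₂ = 1.0198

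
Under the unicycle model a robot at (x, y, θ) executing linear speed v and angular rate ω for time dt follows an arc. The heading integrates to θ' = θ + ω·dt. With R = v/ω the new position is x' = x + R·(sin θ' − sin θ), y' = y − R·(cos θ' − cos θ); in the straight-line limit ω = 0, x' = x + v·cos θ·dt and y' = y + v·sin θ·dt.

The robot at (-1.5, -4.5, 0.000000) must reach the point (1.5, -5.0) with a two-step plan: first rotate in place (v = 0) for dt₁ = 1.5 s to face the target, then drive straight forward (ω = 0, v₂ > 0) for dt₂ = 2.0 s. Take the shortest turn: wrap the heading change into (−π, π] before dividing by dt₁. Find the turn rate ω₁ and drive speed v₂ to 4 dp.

heading to target = atan2(-5−-4.5, 1.5−-1.5) = -0.1651
Δθ = wrap(-0.1651 − 0.0000) = -0.1651; ω₁ = Δθ/dt₁ = -0.1101
distance = √((1.5−-1.5)² + (-5−-4.5)²) = 3.0414; v₂ = distance/dt₂ = 1.5207

ω₁ = -0.1101, v₂ = 1.5207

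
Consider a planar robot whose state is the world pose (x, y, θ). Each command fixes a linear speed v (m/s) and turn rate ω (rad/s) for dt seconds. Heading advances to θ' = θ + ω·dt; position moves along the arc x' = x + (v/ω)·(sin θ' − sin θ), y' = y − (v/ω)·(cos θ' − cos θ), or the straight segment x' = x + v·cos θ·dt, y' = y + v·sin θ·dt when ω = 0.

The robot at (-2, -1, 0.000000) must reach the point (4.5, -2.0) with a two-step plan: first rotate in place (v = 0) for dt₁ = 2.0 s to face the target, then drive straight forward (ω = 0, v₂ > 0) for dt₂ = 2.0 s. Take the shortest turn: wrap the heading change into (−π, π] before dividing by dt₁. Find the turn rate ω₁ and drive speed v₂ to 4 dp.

heading to target = atan2(-2−-1, 4.5−-2) = -0.1526
Δθ = wrap(-0.1526 − 0.0000) = -0.1526; ω₁ = Δθ/dt₁ = -0.0763
distance = √((4.5−-2)² + (-2−-1)²) = 6.5765; v₂ = distance/dt₂ = 3.2882

ω₁ = -0.0763, v₂ = 3.2882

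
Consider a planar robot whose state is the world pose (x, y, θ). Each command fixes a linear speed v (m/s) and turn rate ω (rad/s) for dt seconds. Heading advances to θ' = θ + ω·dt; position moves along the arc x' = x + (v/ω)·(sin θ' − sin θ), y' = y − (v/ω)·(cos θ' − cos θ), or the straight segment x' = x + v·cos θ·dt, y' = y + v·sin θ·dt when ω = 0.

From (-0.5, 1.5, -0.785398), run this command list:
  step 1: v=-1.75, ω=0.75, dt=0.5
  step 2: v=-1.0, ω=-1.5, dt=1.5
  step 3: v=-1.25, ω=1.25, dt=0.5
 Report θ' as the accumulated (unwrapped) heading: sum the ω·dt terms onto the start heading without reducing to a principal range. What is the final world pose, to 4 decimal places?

(-0.8304, 3.6303, -2.0354)

step 1: θ'=-0.4104 (R=-2.3333) → pose (-1.2190, 1.9897, -0.4104)
step 2: θ'=-2.6604 (R=0.6667) → pose (-1.2616, 3.1919, -2.6604)
step 3: θ'=-2.0354 (R=-1.0000) → pose (-0.8304, 3.6303, -2.0354)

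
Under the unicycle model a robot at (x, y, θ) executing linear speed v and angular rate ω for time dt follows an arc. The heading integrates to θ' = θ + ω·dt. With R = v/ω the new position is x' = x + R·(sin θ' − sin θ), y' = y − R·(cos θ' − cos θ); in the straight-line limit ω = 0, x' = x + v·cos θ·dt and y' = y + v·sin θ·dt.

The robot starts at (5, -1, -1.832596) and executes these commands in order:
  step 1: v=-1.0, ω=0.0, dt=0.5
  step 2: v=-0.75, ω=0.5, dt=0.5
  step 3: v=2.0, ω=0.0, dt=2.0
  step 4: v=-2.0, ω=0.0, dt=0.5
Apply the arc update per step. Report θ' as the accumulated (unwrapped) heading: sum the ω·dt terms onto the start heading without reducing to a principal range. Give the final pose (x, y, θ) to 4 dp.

step 1: θ'=-1.8326 (straight) → pose (5.1294, -0.5170, -1.8326)
step 2: θ'=-1.5826 (R=-1.5000) → pose (5.1804, -0.1465, -1.5826)
step 3: θ'=-1.5826 (straight) → pose (5.1332, -4.1462, -1.5826)
step 4: θ'=-1.5826 (straight) → pose (5.1450, -3.1463, -1.5826)

(5.1450, -3.1463, -1.5826)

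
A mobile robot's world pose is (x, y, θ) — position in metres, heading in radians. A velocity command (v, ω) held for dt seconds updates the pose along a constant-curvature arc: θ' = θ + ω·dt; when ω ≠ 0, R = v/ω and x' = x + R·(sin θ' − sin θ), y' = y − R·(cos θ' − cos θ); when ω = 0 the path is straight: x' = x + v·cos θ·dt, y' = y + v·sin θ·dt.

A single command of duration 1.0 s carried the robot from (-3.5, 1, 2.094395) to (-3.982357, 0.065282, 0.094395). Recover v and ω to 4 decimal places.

Δθ = 0.094395 − 2.094395 = -2.000000
ω = Δθ/dt = -2.000000/1.0 = -2.0000
R = −Δy/(cos θ' − cos θ) = 0.6250
v = R·ω = 0.6250·-2.0000 = -1.2500

v = -1.2500, ω = -2.0000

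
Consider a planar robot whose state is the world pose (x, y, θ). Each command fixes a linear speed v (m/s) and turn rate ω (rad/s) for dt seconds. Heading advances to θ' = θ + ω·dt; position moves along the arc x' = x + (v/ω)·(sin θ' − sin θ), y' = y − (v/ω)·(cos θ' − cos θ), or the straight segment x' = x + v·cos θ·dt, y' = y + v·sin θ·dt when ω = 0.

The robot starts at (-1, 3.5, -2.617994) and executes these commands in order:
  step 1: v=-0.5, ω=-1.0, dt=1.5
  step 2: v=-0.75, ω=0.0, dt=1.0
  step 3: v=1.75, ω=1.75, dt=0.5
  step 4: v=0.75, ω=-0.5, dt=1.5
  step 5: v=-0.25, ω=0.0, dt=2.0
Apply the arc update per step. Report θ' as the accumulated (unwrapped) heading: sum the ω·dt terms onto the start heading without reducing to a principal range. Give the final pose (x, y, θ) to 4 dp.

step 1: θ'=-4.1180 (R=0.5000) → pose (-0.3358, 3.3470, -4.1180)
step 2: θ'=-4.1180 (straight) → pose (0.0842, 2.7256, -4.1180)
step 3: θ'=-3.2430 (R=1.0000) → pose (-0.6430, 3.1605, -3.2430)
step 4: θ'=-3.9930 (R=-1.5000) → pose (-1.6195, 3.6644, -3.9930)
step 5: θ'=-3.9930 (straight) → pose (-1.2900, 3.2883, -3.9930)

(-1.2900, 3.2883, -3.9930)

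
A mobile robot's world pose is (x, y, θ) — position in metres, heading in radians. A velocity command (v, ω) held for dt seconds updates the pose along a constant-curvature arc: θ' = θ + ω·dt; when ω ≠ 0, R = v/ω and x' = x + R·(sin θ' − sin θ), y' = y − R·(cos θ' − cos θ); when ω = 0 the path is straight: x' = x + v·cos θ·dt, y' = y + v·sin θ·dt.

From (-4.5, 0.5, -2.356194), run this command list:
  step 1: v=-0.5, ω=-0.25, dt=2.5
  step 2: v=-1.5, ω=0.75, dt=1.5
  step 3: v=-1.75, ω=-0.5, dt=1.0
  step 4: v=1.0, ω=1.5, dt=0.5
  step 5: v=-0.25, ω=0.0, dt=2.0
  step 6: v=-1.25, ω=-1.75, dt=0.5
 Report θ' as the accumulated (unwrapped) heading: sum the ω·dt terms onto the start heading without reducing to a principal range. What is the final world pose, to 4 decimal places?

step 1: θ'=-2.9812 (R=2.0000) → pose (-3.4052, 1.0601, -2.9812)
step 2: θ'=-1.8562 (R=-2.0000) → pose (-1.8055, 2.4714, -1.8562)
step 3: θ'=-2.3562 (R=3.5000) → pose (-0.9220, 3.9608, -2.3562)
step 4: θ'=-1.6062 (R=0.6667) → pose (-1.1168, 3.5130, -1.6062)
step 5: θ'=-1.6062 (straight) → pose (-1.0991, 4.0127, -1.6062)
step 6: θ'=-2.4812 (R=0.7143) → pose (-0.8235, 4.5516, -2.4812)

(-0.8235, 4.5516, -2.4812)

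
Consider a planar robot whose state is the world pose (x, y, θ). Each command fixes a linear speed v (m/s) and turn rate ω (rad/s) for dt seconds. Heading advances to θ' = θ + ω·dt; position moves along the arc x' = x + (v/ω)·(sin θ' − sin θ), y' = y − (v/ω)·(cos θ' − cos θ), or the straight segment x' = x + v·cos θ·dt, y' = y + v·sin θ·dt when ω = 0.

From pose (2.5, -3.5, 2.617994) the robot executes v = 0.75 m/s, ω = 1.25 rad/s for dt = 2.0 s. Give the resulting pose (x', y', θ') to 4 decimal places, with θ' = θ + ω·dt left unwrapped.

(1.6487, -4.2564, 5.1180)

θ' = 2.6180 + 1.25·2.0 = 5.1180
R = v/ω = 0.75/1.25 = 0.6000
x' = 2.5 + 0.6000·(sin 5.1180 − sin 2.6180) = 1.6487
y' = -3.5 − 0.6000·(cos 5.1180 − cos 2.6180) = -4.2564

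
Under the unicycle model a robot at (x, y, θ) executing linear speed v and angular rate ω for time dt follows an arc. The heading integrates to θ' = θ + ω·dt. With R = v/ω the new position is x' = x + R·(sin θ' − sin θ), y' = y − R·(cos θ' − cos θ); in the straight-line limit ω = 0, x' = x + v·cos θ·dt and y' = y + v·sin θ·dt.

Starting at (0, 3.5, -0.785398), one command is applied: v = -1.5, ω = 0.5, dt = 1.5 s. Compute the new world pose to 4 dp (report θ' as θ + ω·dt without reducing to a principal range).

(-2.0151, 4.3768, -0.0354)

θ' = -0.7854 + 0.5·1.5 = -0.0354
R = v/ω = -1.5/0.5 = -3.0000
x' = 0 + -3.0000·(sin -0.0354 − sin -0.7854) = -2.0151
y' = 3.5 − -3.0000·(cos -0.0354 − cos -0.7854) = 4.3768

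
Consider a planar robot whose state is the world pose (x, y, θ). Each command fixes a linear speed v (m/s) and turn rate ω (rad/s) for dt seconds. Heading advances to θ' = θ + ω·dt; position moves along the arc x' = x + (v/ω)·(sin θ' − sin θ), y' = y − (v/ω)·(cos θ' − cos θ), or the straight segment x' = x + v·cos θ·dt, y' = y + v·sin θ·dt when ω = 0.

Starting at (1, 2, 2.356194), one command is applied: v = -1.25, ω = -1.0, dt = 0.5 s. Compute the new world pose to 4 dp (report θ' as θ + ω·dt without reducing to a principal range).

θ' = 2.3562 + -1.0·0.5 = 1.8562
R = v/ω = -1.25/-1.0 = 1.2500
x' = 1 + 1.2500·(sin 1.8562 − sin 2.3562) = 1.3156
y' = 2 − 1.2500·(cos 1.8562 − cos 2.3562) = 1.4680

(1.3156, 1.4680, 1.8562)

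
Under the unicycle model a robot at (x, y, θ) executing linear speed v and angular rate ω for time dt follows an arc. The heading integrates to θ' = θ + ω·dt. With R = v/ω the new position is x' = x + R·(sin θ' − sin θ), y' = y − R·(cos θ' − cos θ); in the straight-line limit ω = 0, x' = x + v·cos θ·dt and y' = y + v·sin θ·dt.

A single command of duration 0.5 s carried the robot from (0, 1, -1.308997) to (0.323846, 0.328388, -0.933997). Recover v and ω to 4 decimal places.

v = 1.5000, ω = 0.7500

Δθ = -0.933997 − -1.308997 = 0.375000
ω = Δθ/dt = 0.375000/0.5 = 0.7500
R = −Δy/(cos θ' − cos θ) = 2.0000
v = R·ω = 2.0000·0.7500 = 1.5000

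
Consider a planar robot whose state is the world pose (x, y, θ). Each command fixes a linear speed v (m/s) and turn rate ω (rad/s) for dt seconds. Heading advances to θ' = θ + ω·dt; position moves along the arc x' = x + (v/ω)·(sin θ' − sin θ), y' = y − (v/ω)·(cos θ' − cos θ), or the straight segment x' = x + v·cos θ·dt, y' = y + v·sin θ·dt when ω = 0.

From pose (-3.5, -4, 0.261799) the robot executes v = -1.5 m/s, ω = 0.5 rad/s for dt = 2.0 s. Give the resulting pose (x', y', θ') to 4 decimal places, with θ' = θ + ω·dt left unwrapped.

(-5.5815, -5.9855, 1.2618)

θ' = 0.2618 + 0.5·2.0 = 1.2618
R = v/ω = -1.5/0.5 = -3.0000
x' = -3.5 + -3.0000·(sin 1.2618 − sin 0.2618) = -5.5815
y' = -4 − -3.0000·(cos 1.2618 − cos 0.2618) = -5.9855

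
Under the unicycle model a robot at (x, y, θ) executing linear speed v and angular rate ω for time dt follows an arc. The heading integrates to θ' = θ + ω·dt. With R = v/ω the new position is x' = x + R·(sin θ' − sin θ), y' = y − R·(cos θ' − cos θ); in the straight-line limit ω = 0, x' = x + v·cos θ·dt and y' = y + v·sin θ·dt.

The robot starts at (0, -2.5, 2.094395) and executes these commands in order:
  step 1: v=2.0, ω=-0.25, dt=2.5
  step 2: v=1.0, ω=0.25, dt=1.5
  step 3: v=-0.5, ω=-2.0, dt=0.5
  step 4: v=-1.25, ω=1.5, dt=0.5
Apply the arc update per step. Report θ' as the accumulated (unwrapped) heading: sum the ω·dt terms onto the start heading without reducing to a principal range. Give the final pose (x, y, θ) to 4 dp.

(-1.4229, 2.9888, 1.5944)

step 1: θ'=1.4694 (R=-8.0000) → pose (-1.0307, 2.3098, 1.4694)
step 2: θ'=1.8444 (R=4.0000) → pose (-1.1589, 3.7955, 1.8444)
step 3: θ'=0.8444 (R=0.2500) → pose (-1.2127, 3.5619, 0.8444)
step 4: θ'=1.5944 (R=-0.8333) → pose (-1.4229, 2.9888, 1.5944)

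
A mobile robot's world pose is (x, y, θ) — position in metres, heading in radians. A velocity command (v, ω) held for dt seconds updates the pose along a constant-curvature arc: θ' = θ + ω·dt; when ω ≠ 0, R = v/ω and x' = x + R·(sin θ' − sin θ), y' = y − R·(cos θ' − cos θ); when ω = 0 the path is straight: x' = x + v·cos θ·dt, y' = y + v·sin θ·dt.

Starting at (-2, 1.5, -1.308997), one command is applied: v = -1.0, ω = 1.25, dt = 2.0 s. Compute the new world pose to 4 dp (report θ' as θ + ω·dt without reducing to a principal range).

θ' = -1.3090 + 1.25·2.0 = 1.1910
R = v/ω = -1.0/1.25 = -0.8000
x' = -2 + -0.8000·(sin 1.1910 − sin -1.3090) = -3.5157
y' = 1.5 − -0.8000·(cos 1.1910 − cos -1.3090) = 1.5895

(-3.5157, 1.5895, 1.1910)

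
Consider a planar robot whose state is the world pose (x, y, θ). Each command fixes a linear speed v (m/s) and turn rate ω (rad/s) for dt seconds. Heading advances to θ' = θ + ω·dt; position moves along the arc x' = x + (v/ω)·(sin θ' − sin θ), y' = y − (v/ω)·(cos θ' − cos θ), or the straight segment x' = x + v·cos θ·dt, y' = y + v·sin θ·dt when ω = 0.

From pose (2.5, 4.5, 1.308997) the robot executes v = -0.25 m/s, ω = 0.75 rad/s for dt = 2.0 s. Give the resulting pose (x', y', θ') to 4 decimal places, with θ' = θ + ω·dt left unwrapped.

(2.7131, 4.0987, 2.8090)

θ' = 1.3090 + 0.75·2.0 = 2.8090
R = v/ω = -0.25/0.75 = -0.3333
x' = 2.5 + -0.3333·(sin 2.8090 − sin 1.3090) = 2.7131
y' = 4.5 − -0.3333·(cos 2.8090 − cos 1.3090) = 4.0987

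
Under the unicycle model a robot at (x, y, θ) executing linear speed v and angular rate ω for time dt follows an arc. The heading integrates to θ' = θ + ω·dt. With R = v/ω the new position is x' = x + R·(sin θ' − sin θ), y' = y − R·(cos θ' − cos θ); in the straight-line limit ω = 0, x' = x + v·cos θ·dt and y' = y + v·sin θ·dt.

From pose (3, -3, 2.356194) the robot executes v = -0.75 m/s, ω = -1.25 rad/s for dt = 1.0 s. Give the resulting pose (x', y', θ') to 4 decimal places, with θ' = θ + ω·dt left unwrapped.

θ' = 2.3562 + -1.25·1.0 = 1.1062
R = v/ω = -0.75/-1.25 = 0.6000
x' = 3 + 0.6000·(sin 1.1062 − sin 2.3562) = 3.1121
y' = -3 − 0.6000·(cos 1.1062 − cos 2.3562) = -3.6931

(3.1121, -3.6931, 1.1062)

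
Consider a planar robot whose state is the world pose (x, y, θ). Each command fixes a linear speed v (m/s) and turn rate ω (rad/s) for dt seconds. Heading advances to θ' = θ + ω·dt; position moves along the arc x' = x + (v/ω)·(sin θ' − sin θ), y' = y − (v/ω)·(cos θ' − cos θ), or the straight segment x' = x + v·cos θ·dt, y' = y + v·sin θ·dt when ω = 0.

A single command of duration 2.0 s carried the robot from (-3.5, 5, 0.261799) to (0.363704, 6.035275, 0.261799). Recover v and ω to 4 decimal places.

v = 2.0000, ω = 0.0000

Δθ = 0.261799 − 0.261799 = 0.000000
ω = Δθ/dt = 0.000000/2.0 = 0.0000
ω = 0 → v = (Δx·cos θ + Δy·sin θ)/dt = 2.0000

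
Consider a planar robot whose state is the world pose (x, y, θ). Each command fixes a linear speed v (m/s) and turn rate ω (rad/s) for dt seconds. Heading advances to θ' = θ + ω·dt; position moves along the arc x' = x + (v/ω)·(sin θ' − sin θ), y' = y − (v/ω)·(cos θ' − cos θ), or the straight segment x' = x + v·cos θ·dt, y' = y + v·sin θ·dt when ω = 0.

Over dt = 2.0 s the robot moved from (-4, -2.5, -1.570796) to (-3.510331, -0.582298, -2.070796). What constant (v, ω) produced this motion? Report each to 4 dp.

Δθ = -2.070796 − -1.570796 = -0.500000
ω = Δθ/dt = -0.500000/2.0 = -0.2500
R = −Δy/(cos θ' − cos θ) = 4.0000
v = R·ω = 4.0000·-0.2500 = -1.0000

v = -1.0000, ω = -0.2500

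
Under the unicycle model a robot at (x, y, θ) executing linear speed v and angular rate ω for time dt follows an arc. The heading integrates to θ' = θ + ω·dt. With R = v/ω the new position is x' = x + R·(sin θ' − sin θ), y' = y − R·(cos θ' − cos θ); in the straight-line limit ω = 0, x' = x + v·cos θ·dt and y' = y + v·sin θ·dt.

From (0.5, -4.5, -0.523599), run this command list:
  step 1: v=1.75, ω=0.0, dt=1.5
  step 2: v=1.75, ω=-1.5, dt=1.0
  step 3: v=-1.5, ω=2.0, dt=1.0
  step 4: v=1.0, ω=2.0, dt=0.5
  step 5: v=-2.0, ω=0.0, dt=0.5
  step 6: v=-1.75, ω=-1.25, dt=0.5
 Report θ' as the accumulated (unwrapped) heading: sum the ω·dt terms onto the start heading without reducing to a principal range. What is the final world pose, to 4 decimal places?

(1.7704, -7.3944, 0.3514)

step 1: θ'=-0.5236 (straight) → pose (2.7733, -5.8125, -0.5236)
step 2: θ'=-2.0236 (R=-1.1667) → pose (3.2391, -7.3333, -2.0236)
step 3: θ'=-0.0236 (R=-0.7500) → pose (2.5824, -6.2554, -0.0236)
step 4: θ'=0.9764 (R=0.5000) → pose (3.0084, -6.0355, 0.9764)
step 5: θ'=0.9764 (straight) → pose (2.4484, -6.8640, 0.9764)
step 6: θ'=0.3514 (R=1.4000) → pose (1.7704, -7.3944, 0.3514)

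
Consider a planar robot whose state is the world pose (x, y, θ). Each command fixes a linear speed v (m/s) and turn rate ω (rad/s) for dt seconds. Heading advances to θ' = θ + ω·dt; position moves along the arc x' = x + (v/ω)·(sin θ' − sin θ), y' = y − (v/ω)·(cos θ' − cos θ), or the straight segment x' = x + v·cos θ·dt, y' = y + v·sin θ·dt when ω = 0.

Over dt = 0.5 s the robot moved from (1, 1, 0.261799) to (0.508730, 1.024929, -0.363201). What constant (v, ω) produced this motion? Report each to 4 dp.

v = -1.0000, ω = -1.2500

Δθ = -0.363201 − 0.261799 = -0.625000
ω = Δθ/dt = -0.625000/0.5 = -1.2500
R = Δx/(sin θ' − sin θ) = 0.8000
v = R·ω = 0.8000·-1.2500 = -1.0000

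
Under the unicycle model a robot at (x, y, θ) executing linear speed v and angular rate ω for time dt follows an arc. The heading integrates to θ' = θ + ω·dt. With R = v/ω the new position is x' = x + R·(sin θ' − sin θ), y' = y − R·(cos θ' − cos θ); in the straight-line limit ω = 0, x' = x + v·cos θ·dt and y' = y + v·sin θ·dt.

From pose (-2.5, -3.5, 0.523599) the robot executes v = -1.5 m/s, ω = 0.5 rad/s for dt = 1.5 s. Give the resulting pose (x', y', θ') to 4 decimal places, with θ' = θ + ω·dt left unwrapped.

(-3.8685, -5.2196, 1.2736)

θ' = 0.5236 + 0.5·1.5 = 1.2736
R = v/ω = -1.5/0.5 = -3.0000
x' = -2.5 + -3.0000·(sin 1.2736 − sin 0.5236) = -3.8685
y' = -3.5 − -3.0000·(cos 1.2736 − cos 0.5236) = -5.2196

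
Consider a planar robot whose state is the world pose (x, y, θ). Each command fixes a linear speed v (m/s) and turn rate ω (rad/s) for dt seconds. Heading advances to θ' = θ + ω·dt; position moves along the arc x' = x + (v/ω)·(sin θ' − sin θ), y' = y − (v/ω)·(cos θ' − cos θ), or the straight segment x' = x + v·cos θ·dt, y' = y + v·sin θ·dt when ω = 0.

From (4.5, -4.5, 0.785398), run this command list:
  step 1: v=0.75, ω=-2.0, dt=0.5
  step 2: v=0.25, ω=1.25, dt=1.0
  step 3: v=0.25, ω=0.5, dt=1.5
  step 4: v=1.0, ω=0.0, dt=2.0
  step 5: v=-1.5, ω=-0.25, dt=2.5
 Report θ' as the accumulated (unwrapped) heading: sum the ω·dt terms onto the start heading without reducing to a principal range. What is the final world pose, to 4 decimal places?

(4.3316, -5.6613, 1.1604)

step 1: θ'=-0.2146 (R=-0.3750) → pose (4.8450, -4.3988, -0.2146)
step 2: θ'=1.0354 (R=0.2000) → pose (5.0596, -4.3054, 1.0354)
step 3: θ'=1.7854 (R=0.5000) → pose (5.1181, -3.9438, 1.7854)
step 4: θ'=1.7854 (straight) → pose (4.6922, -1.9897, 1.7854)
step 5: θ'=1.1604 (R=6.0000) → pose (4.3316, -5.6613, 1.1604)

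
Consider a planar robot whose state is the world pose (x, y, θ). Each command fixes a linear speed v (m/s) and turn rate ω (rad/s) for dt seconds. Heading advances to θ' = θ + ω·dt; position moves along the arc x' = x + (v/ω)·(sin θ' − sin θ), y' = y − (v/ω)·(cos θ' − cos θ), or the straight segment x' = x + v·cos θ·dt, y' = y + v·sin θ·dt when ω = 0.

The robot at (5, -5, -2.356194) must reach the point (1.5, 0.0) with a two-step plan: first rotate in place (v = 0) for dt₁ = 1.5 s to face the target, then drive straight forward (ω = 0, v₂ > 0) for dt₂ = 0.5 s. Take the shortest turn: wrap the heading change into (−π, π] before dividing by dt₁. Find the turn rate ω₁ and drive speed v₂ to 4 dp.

heading to target = atan2(0−-5, 1.5−5) = 2.1815
Δθ = wrap(2.1815 − -2.3562) = -1.7455; ω₁ = Δθ/dt₁ = -1.1636
distance = √((1.5−5)² + (0−-5)²) = 6.1033; v₂ = distance/dt₂ = 12.2066

ω₁ = -1.1636, v₂ = 12.2066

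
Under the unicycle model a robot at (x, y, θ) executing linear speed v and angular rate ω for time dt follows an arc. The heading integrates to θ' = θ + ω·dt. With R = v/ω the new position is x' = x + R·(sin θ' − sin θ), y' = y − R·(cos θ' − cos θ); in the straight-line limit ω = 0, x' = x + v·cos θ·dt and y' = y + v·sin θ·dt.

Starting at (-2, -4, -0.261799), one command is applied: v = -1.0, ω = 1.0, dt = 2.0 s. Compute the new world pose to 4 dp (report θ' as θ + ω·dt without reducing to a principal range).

(-3.2448, -5.1325, 1.7382)

θ' = -0.2618 + 1.0·2.0 = 1.7382
R = v/ω = -1.0/1.0 = -1.0000
x' = -2 + -1.0000·(sin 1.7382 − sin -0.2618) = -3.2448
y' = -4 − -1.0000·(cos 1.7382 − cos -0.2618) = -5.1325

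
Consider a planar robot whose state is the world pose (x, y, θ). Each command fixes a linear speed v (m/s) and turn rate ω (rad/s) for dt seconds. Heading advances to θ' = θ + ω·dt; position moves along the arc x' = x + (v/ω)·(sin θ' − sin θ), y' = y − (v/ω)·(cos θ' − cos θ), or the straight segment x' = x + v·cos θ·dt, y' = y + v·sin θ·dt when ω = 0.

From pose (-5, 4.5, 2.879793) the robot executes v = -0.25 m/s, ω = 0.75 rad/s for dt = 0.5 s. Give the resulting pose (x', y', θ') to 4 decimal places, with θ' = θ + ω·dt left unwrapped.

θ' = 2.8798 + 0.75·0.5 = 3.2548
R = v/ω = -0.25/0.75 = -0.3333
x' = -5 + -0.3333·(sin 3.2548 − sin 2.8798) = -4.8761
y' = 4.5 − -0.3333·(cos 3.2548 − cos 2.8798) = 4.4908

(-4.8761, 4.4908, 3.2548)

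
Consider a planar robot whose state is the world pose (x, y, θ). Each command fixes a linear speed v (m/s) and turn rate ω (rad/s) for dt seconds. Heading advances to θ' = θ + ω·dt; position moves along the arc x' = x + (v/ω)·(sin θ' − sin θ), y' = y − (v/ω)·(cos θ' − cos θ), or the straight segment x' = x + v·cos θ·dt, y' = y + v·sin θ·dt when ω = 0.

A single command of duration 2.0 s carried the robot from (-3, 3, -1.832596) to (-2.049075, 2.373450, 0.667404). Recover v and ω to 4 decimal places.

v = 0.7500, ω = 1.2500

Δθ = 0.667404 − -1.832596 = 2.500000
ω = Δθ/dt = 2.500000/2.0 = 1.2500
R = Δx/(sin θ' − sin θ) = 0.6000
v = R·ω = 0.6000·1.2500 = 0.7500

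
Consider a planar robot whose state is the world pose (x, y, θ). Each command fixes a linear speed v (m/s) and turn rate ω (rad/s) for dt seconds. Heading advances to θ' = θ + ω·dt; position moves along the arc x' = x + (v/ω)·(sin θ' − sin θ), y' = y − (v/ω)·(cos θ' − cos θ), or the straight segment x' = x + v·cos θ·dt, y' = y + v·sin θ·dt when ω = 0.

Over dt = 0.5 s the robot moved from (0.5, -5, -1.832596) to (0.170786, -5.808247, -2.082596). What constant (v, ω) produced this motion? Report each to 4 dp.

Δθ = -2.082596 − -1.832596 = -0.250000
ω = Δθ/dt = -0.250000/0.5 = -0.5000
R = −Δy/(cos θ' − cos θ) = -3.5000
v = R·ω = -3.5000·-0.5000 = 1.7500

v = 1.7500, ω = -0.5000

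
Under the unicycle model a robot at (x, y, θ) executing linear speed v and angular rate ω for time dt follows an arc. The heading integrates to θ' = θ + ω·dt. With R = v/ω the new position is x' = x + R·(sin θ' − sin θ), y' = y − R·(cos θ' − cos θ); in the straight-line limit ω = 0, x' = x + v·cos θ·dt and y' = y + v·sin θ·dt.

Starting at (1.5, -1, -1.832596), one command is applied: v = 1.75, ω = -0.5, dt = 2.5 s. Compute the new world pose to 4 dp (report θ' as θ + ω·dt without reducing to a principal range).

(-1.6744, -3.5880, -3.0826)

θ' = -1.8326 + -0.5·2.5 = -3.0826
R = v/ω = 1.75/-0.5 = -3.5000
x' = 1.5 + -3.5000·(sin -3.0826 − sin -1.8326) = -1.6744
y' = -1 − -3.5000·(cos -3.0826 − cos -1.8326) = -3.5880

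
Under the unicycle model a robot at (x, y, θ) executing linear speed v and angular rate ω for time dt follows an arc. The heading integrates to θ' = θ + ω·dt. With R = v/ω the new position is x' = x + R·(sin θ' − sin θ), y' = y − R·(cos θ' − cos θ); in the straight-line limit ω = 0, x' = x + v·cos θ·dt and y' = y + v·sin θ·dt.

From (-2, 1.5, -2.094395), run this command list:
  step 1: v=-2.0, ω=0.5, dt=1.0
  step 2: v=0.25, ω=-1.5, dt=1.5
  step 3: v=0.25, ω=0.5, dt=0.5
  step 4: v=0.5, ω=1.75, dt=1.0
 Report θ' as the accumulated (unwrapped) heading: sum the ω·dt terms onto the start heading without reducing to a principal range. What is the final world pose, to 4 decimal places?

step 1: θ'=-1.5944 (R=-4.0000) → pose (-1.4652, 3.4056, -1.5944)
step 2: θ'=-3.8444 (R=-0.1667) → pose (-1.7396, 3.2824, -3.8444)
step 3: θ'=-3.5944 (R=0.5000) → pose (-1.8440, 3.3505, -3.5944)
step 4: θ'=-1.8444 (R=0.2857) → pose (-2.2441, 3.1707, -1.8444)

(-2.2441, 3.1707, -1.8444)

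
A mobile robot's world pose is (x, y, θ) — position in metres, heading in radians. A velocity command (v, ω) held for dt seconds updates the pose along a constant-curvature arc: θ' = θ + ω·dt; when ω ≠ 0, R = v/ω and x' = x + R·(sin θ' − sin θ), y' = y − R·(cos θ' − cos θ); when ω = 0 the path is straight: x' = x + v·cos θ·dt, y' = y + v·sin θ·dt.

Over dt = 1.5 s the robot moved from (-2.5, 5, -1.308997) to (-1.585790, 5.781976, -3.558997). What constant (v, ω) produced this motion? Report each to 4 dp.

v = -1.0000, ω = -1.5000

Δθ = -3.558997 − -1.308997 = -2.250000
ω = Δθ/dt = -2.250000/1.5 = -1.5000
R = Δx/(sin θ' − sin θ) = 0.6667
v = R·ω = 0.6667·-1.5000 = -1.0000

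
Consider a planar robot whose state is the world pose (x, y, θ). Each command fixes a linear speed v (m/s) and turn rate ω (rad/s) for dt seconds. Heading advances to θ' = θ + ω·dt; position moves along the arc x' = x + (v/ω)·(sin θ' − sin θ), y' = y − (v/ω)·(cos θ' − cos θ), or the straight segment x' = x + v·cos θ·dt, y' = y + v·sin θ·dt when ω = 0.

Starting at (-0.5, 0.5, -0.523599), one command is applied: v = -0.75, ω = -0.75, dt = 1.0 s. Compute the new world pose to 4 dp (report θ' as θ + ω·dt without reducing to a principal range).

(-0.9562, 1.0732, -1.2736)

θ' = -0.5236 + -0.75·1.0 = -1.2736
R = v/ω = -0.75/-0.75 = 1.0000
x' = -0.5 + 1.0000·(sin -1.2736 − sin -0.5236) = -0.9562
y' = 0.5 − 1.0000·(cos -1.2736 − cos -0.5236) = 1.0732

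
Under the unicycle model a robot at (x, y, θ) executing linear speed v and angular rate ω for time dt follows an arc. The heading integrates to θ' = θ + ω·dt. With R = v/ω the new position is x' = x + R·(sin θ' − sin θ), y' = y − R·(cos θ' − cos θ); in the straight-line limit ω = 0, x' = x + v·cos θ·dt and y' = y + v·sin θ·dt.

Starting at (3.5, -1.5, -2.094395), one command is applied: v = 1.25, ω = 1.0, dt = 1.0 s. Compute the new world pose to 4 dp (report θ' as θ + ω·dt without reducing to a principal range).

θ' = -2.0944 + 1.0·1.0 = -1.0944
R = v/ω = 1.25/1.0 = 1.2500
x' = 3.5 + 1.2500·(sin -1.0944 − sin -2.0944) = 3.4717
y' = -1.5 − 1.2500·(cos -1.0944 − cos -2.0944) = -2.6982

(3.4717, -2.6982, -1.0944)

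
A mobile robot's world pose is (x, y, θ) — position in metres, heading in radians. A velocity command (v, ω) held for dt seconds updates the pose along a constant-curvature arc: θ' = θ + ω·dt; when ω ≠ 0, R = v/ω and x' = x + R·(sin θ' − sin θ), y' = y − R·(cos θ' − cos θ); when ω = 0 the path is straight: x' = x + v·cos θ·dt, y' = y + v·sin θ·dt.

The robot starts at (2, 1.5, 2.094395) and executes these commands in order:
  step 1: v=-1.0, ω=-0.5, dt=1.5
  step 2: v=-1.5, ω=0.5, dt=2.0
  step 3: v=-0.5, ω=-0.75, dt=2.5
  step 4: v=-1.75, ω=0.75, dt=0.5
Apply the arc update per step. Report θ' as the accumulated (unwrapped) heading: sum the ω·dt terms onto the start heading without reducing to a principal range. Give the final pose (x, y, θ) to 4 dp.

step 1: θ'=1.3444 (R=2.0000) → pose (2.2169, 0.0511, 1.3444)
step 2: θ'=2.3444 (R=-3.0000) → pose (2.9941, -2.7185, 2.3444)
step 3: θ'=0.4694 (R=0.6667) → pose (2.8188, -3.7789, 0.4694)
step 4: θ'=0.8444 (R=-2.3333) → pose (2.1299, -4.3101, 0.8444)

(2.1299, -4.3101, 0.8444)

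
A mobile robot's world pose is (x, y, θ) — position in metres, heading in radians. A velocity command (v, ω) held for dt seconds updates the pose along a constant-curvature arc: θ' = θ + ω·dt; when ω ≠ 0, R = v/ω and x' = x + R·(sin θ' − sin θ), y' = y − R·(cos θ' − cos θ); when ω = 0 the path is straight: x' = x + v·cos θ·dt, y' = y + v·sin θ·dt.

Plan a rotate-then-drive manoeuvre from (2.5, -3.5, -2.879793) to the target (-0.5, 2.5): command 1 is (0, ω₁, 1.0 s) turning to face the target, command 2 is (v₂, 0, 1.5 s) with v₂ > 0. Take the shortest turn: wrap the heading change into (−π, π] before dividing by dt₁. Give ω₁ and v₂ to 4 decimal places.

ω₁ = -1.3689, v₂ = 4.4721

heading to target = atan2(2.5−-3.5, -0.5−2.5) = 2.0344
Δθ = wrap(2.0344 − -2.8798) = -1.3689; ω₁ = Δθ/dt₁ = -1.3689
distance = √((-0.5−2.5)² + (2.5−-3.5)²) = 6.7082; v₂ = distance/dt₂ = 4.4721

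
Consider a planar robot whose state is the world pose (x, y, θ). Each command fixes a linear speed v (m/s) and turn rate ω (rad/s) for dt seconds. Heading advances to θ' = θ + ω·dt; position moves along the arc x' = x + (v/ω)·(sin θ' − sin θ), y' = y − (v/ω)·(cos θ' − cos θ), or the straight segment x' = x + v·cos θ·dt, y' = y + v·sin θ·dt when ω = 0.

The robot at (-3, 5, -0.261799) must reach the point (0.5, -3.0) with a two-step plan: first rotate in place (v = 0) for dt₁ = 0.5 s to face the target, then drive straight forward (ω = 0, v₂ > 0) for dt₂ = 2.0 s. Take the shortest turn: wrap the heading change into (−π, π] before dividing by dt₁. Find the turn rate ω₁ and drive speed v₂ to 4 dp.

heading to target = atan2(-3−5, 0.5−-3) = -1.1584
Δθ = wrap(-1.1584 − -0.2618) = -0.8966; ω₁ = Δθ/dt₁ = -1.7932
distance = √((0.5−-3)² + (-3−5)²) = 8.7321; v₂ = distance/dt₂ = 4.3661

ω₁ = -1.7932, v₂ = 4.3661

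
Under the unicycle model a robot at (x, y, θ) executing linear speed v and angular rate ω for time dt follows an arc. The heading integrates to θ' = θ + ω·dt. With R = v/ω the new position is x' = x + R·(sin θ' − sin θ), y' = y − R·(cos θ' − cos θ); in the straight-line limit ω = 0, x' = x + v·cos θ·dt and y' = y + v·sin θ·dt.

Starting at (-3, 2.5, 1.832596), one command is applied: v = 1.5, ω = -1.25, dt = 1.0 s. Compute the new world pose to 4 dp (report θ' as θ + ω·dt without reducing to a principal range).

(-2.5011, 3.8126, 0.5826)

θ' = 1.8326 + -1.25·1.0 = 0.5826
R = v/ω = 1.5/-1.25 = -1.2000
x' = -3 + -1.2000·(sin 0.5826 − sin 1.8326) = -2.5011
y' = 2.5 − -1.2000·(cos 0.5826 − cos 1.8326) = 3.8126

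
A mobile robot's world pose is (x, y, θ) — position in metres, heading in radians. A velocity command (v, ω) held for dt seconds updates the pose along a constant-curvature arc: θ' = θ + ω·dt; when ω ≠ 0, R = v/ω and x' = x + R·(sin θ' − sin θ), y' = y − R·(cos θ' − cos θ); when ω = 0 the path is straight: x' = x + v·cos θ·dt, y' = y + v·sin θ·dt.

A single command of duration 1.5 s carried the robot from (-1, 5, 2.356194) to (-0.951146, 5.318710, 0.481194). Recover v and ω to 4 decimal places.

v = 0.2500, ω = -1.2500

Δθ = 0.481194 − 2.356194 = -1.875000
ω = Δθ/dt = -1.875000/1.5 = -1.2500
R = −Δy/(cos θ' − cos θ) = -0.2000
v = R·ω = -0.2000·-1.2500 = 0.2500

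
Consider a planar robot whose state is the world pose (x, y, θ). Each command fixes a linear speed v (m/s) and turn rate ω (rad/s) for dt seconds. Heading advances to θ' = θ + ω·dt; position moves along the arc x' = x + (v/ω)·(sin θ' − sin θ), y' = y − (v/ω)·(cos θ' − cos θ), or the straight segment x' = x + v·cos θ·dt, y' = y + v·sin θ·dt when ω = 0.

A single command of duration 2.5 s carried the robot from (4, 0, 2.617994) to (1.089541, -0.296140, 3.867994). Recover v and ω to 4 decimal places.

v = 1.2500, ω = 0.5000

Δθ = 3.867994 − 2.617994 = 1.250000
ω = Δθ/dt = 1.250000/2.5 = 0.5000
R = Δx/(sin θ' − sin θ) = 2.5000
v = R·ω = 2.5000·0.5000 = 1.2500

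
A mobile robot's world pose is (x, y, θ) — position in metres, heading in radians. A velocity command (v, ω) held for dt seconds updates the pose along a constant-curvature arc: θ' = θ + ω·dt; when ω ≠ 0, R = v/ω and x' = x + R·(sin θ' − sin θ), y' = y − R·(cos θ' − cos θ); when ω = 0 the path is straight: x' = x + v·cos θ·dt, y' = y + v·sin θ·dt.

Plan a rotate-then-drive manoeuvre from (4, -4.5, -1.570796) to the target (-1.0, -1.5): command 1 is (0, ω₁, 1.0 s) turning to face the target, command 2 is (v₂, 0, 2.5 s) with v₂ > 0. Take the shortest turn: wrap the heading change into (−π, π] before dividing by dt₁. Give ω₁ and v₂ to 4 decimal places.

ω₁ = -2.1112, v₂ = 2.3324

heading to target = atan2(-1.5−-4.5, -1−4) = 2.6012
Δθ = wrap(2.6012 − -1.5708) = -2.1112; ω₁ = Δθ/dt₁ = -2.1112
distance = √((-1−4)² + (-1.5−-4.5)²) = 5.8310; v₂ = distance/dt₂ = 2.3324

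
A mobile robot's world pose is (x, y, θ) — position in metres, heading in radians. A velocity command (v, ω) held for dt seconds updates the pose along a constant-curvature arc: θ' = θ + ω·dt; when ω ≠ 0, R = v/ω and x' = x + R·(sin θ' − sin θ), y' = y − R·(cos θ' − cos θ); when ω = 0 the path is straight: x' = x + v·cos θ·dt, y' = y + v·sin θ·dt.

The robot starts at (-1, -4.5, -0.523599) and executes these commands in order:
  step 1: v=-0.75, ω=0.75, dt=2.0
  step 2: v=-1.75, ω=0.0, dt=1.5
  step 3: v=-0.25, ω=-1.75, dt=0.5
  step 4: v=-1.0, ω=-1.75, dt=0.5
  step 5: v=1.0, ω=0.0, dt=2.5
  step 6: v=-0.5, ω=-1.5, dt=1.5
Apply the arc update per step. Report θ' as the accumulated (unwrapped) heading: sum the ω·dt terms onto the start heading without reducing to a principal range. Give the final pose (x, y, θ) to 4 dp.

step 1: θ'=0.9764 (R=-1.0000) → pose (-2.3285, -4.8060, 0.9764)
step 2: θ'=0.9764 (straight) → pose (-3.7985, -6.9808, 0.9764)
step 3: θ'=0.1014 (R=0.1429) → pose (-3.9024, -7.0429, 0.1014)
step 4: θ'=-0.7736 (R=0.5714) → pose (-4.3595, -6.8832, -0.7736)
step 5: θ'=-0.7736 (straight) → pose (-2.5710, -8.6300, -0.7736)
step 6: θ'=-3.0236 (R=0.3333) → pose (-2.3773, -8.0605, -3.0236)

(-2.3773, -8.0605, -3.0236)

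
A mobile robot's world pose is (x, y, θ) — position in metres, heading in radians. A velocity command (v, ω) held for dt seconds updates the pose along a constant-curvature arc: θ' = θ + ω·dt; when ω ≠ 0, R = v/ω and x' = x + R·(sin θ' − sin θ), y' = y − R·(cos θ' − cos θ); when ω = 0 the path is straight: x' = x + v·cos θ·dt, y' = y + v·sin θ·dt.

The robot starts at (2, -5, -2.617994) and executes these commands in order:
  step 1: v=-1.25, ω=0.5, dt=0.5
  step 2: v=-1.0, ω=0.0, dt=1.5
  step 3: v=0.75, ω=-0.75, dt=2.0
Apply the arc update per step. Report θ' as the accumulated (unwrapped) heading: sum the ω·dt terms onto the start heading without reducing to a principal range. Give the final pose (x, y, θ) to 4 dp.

(2.2070, -3.6075, -3.8680)

step 1: θ'=-2.3680 (R=-2.5000) → pose (2.4968, -4.6234, -2.3680)
step 2: θ'=-2.3680 (straight) → pose (3.5699, -3.5754, -2.3680)
step 3: θ'=-3.8680 (R=-1.0000) → pose (2.2070, -3.6075, -3.8680)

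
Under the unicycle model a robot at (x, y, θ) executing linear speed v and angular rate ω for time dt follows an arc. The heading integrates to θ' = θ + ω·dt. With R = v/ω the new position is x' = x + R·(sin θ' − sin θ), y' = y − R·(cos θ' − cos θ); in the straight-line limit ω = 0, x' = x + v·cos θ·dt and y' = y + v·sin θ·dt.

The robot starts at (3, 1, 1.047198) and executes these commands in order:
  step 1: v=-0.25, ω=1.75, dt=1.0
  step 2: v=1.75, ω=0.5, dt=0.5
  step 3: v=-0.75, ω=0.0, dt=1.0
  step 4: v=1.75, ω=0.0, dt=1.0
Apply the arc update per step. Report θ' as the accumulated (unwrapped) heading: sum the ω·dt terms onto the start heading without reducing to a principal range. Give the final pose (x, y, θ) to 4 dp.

(1.2281, 1.0783, 3.0472)

step 1: θ'=2.7972 (R=-0.1429) → pose (3.0755, 0.7941, 2.7972)
step 2: θ'=3.0472 (R=3.5000) → pose (2.2237, 0.9840, 3.0472)
step 3: θ'=3.0472 (straight) → pose (2.9703, 0.9134, 3.0472)
step 4: θ'=3.0472 (straight) → pose (1.2281, 1.0783, 3.0472)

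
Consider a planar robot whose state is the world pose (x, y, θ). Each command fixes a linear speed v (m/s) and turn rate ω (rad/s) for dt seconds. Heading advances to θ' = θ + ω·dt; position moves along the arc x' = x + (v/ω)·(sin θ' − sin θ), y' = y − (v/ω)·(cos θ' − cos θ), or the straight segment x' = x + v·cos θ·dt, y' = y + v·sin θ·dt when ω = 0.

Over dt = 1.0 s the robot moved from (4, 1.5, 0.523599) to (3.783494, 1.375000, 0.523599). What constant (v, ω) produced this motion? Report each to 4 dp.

Δθ = 0.523599 − 0.523599 = 0.000000
ω = Δθ/dt = 0.000000/1.0 = 0.0000
ω = 0 → v = (Δx·cos θ + Δy·sin θ)/dt = -0.2500

v = -0.2500, ω = 0.0000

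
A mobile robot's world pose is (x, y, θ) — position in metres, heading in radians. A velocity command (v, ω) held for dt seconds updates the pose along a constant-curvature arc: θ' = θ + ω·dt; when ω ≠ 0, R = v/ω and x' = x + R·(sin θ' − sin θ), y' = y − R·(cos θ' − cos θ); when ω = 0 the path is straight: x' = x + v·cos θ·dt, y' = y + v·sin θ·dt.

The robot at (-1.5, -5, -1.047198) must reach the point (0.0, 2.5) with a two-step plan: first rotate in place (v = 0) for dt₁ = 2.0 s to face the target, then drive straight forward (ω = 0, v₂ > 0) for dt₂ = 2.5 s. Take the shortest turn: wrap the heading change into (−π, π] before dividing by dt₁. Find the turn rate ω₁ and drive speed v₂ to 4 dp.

ω₁ = 1.2103, v₂ = 3.0594

heading to target = atan2(2.5−-5, 0−-1.5) = 1.3734
Δθ = wrap(1.3734 − -1.0472) = 2.4206; ω₁ = Δθ/dt₁ = 1.2103
distance = √((0−-1.5)² + (2.5−-5)²) = 7.6485; v₂ = distance/dt₂ = 3.0594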